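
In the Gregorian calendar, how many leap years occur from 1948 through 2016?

Years divisible by 4: 1948, 1952, …, 2016 — 18 in all.
2000 is divisible by 400, so still leap.
No century exceptions apply. Count: 18.

18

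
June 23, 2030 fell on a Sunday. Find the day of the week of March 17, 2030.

Sunday

Count forward from the earlier date (March 17, 2030) to the later (June 23, 2030):
March 2030: 31 − 17 = 14 days remain.
Then April (30), May (31): 30 + 31 = 61 days.
June 1–23, 2030: 23 days.
Total: 14 + 61 + 23 = 98 days.
98 is a multiple of 7, so March 17, 2030 falls on the same weekday: Sunday.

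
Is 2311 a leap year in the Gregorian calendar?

2311 is not a leap year.

No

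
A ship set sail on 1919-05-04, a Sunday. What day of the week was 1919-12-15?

Monday

May 1919: 31 − 4 = 27 days remain.
Then June (30), July (31), August (31), September (30), October (31), November (30): 30 + 31 + 31 + 30 + 31 + 30 = 183 days.
December 1–15, 1919: 15 days.
Total: 27 + 183 + 15 = 225 days.
225 mod 7 = 1, so 1 day after Sunday is Monday.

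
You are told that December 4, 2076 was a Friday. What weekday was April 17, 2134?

From December 4, 2076 to December 4, 2133: 57 years, of which 13 contain a Feb 29 — 44×365 + 13×366 = 20818 days.
(2100 is not a leap year (divisible by 100 but not 400).)
December 2133: 31 − 4 = 27 days remain.
Then January (31), February 2134 (28), March (31): 31 + 28 + 31 = 90 days.
April 1–17, 2134: 17 days.
Residual: 134 days.
Total: 20952 days.
20952 mod 7 = 1, so 1 day after Friday is Saturday.

Saturday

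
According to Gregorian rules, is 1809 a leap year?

1809 is not a leap year.

No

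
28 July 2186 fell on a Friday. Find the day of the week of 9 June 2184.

Wednesday

Count forward from the earlier date (June 9, 2184) to the later (July 28, 2186):
Day-of-year of June 9, 2184: 161.
Day-of-year of July 28, 2186: 209.
2184 has 366 days, so 366 − 161 = 205 days remain in 2184.
Full years: 2185: 365. Sum = 365.
Total: 205 + 365 + 209 = 779 days.
779 mod 7 = 2, so 2 days before Friday is Wednesday.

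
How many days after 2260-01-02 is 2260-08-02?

January 2260: 31 − 2 = 29 days remain.
Then February 2260 (29), March (31), April (30), May (31), June (30), July (31): 29 + 31 + 30 + 31 + 30 + 31 = 182 days.
August 1–2, 2260: 2 days.
Total: 29 + 182 + 2 = 213 days.

213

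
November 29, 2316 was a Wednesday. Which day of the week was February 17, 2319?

November 29, 2316 → November 29, 2317: 365 days.
November 29, 2317 → November 29, 2318: 365 days.
November 2318: 30 − 29 = 1 day remains.
Then December (31), January (31): 31 + 31 = 62 days.
February 1–17, 2319: 17 days (2319 is not a leap year).
Residual: 80 days.
Total: 810 days.
810 mod 7 = 5, so 5 days after Wednesday is Monday.

Monday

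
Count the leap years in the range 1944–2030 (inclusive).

22

Years divisible by 4: 1944, 1948, …, 2028 — 22 in all.
2000 is divisible by 400, so still leap.
No century exceptions apply. Count: 22.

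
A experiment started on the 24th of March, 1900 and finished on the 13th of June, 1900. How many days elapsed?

March 1900: 31 − 24 = 7 days remain.
Then April (30), May (31): 30 + 31 = 61 days.
June 1–13, 1900: 13 days.
Total: 7 + 61 + 13 = 81 days.

81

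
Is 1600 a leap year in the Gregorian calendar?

Yes

1600 is a leap year (divisible by 400).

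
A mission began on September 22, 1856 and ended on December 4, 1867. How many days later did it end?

4090

Day-of-year of September 22, 1856: 266.
Day-of-year of December 4, 1867: 338.
1856 has 366 days, so 366 − 266 = 100 days remain in 1856.
Full years 1857–1866: 8 common + 2 leap = 8×365 + 2×366 = 3652 days.
Total: 100 + 3652 + 338 = 4090 days.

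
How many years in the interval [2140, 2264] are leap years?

Years divisible by 4: 2140, 2144, …, 2264 — 32 in all.
Of these, 2200 is divisible by 100 but not 400, so not leap.
Leap years: 32 − 1 = 31.

31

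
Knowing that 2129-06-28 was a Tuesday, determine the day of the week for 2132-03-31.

June 28, 2129 → June 28, 2130: 365 days.
June 28, 2130 → June 28, 2131: 365 days.
June 2131: 30 − 28 = 2 days remain.
Then July (31), August (31), September (30), October (31), November (30), December (31), January (31), February 2132 (29): 31 + 31 + 30 + 31 + 30 + 31 + 31 + 29 = 244 days.
March 1–31, 2132: 31 days.
Residual: 277 days.
Total: 1007 days.
1007 mod 7 = 6, so 6 days after Tuesday is Monday.

Monday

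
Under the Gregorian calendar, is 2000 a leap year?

2000 is a leap year (divisible by 400).

Yes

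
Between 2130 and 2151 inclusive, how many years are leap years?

5

Years divisible by 4 in [2130, 2151]: 2132, 2136, 2140, 2144, 2148.
No century exceptions apply. Count: 5.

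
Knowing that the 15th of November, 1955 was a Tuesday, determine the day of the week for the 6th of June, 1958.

Friday

November 15, 1955 → November 15, 1956: 366 days (1956 is a leap year).
November 15, 1956 → November 15, 1957: 365 days.
November 1957: 30 − 15 = 15 days remain.
Then December (31), January (31), February 1958 (28), March (31), April (30), May (31): 31 + 31 + 28 + 31 + 30 + 31 = 182 days.
June 1–6, 1958: 6 days.
Residual: 203 days.
Total: 934 days.
934 mod 7 = 3, so 3 days after Tuesday is Friday.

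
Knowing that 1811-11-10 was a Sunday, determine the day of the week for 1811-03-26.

Count forward from the earlier date (March 26, 1811) to the later (November 10, 1811):
March 1811: 31 − 26 = 5 days remain.
Then April (30), May (31), June (30), July (31), August (31), September (30), October (31): 30 + 31 + 30 + 31 + 31 + 30 + 31 = 214 days.
November 1–10, 1811: 10 days.
Total: 5 + 214 + 10 = 229 days.
229 mod 7 = 5, so 5 days before Sunday is Tuesday.

Tuesday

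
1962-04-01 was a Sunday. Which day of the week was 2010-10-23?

From April 1, 1962 to April 1, 2010: 48 years, of which 12 contain a Feb 29 — 36×365 + 12×366 = 17532 days.
(2000 is a leap year (divisible by 400).)
April 2010: 30 − 1 = 29 days remain.
Then May (31), June (30), July (31), August (31), September (30): 31 + 30 + 31 + 31 + 30 = 153 days.
October 1–23, 2010: 23 days.
Residual: 205 days.
Total: 17737 days.
17737 mod 7 = 6, so 6 days after Sunday is Saturday.

Saturday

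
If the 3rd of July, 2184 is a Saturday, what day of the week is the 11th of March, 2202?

From July 3, 2184 to July 3, 2201: 17 years, of which 3 contain a Feb 29 — 14×365 + 3×366 = 6208 days.
(2200 is not a leap year (divisible by 100 but not 400).)
July 2201: 31 − 3 = 28 days remain.
Then August (31), September (30), October (31), November (30), December (31), January (31), February 2202 (28): 31 + 30 + 31 + 30 + 31 + 31 + 28 = 212 days.
March 1–11, 2202: 11 days.
Residual: 251 days.
Total: 6459 days.
6459 mod 7 = 5, so 5 days after Saturday is Thursday.

Thursday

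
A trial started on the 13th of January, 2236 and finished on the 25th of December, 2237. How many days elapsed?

January 13, 2236 → January 13, 2237: 366 days (2236 is a leap year).
January 2237: 31 − 13 = 18 days remain.
Then 10 full months totalling 303 days.
December 1–25, 2237: 25 days.
Residual: 346 days.
Total: 712 days.

712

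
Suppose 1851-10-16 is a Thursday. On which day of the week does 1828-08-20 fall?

Wednesday

Count forward from the earlier date (August 20, 1828) to the later (October 16, 1851):
Day-of-year of August 20, 1828: 233.
Day-of-year of October 16, 1851: 289.
1828 has 366 days, so 366 − 233 = 133 days remain in 1828.
Full years 1829–1850: 17 common + 5 leap = 17×365 + 5×366 = 8035 days.
Total: 133 + 8035 + 289 = 8457 days.
8457 mod 7 = 1, so 1 day before Thursday is Wednesday.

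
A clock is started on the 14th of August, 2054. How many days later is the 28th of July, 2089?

Day-of-year of August 14, 2054: 226.
Day-of-year of July 28, 2089: 209.
2054 has 365 days, so 365 − 226 = 139 days remain in 2054.
Full years 2055–2088: 25 common + 9 leap = 25×365 + 9×366 = 12419 days.
Total: 139 + 12419 + 209 = 12767 days.

12767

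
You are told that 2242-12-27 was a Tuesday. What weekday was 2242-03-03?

Thursday

Count forward from the earlier date (March 3, 2242) to the later (December 27, 2242):
March 2242: 31 − 3 = 28 days remain.
Then April (30), May (31), June (30), July (31), August (31), September (30), October (31), November (30): 30 + 31 + 30 + 31 + 31 + 30 + 31 + 30 = 244 days.
December 1–27, 2242: 27 days.
Total: 28 + 244 + 27 = 299 days.
299 mod 7 = 5, so 5 days before Tuesday is Thursday.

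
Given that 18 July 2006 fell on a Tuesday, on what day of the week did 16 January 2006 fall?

Count forward from the earlier date (January 16, 2006) to the later (July 18, 2006):
January 2006: 31 − 16 = 15 days remain.
Then February 2006 (28), March (31), April (30), May (31), June (30): 28 + 31 + 30 + 31 + 30 = 150 days.
July 1–18, 2006: 18 days.
Total: 15 + 150 + 18 = 183 days.
183 mod 7 = 1, so 1 day before Tuesday is Monday.

Monday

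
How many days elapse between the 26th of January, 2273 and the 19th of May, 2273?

113

January 2273: 31 − 26 = 5 days remain.
Then February 2273 (28), March (31), April (30): 28 + 31 + 30 = 89 days.
May 1–19, 2273: 19 days.
Total: 5 + 89 + 19 = 113 days.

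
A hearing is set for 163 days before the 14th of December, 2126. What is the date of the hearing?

the 4th of July, 2126

Count 163 days before December 14, 2126:
July 2126: 31 − 4 = 27 days remain.
Then August (31), September (30), October (31), November (30): 31 + 30 + 31 + 30 = 122 days.
December 1–14, 2126: 14 days.
Total: 27 + 122 + 14 = 163 days.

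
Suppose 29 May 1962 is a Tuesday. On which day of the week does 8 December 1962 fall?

Saturday

May 1962: 31 − 29 = 2 days remain.
Then June (30), July (31), August (31), September (30), October (31), November (30): 30 + 31 + 31 + 30 + 31 + 30 = 183 days.
December 1–8, 1962: 8 days.
Total: 2 + 183 + 8 = 193 days.
193 mod 7 = 4, so 4 days after Tuesday is Saturday.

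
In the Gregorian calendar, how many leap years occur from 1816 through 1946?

Years divisible by 4: 1816, 1820, …, 1944 — 33 in all.
Of these, 1900 is divisible by 100 but not 400, so not leap.
Leap years: 33 − 1 = 32.

32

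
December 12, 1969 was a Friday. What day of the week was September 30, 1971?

December 1969: 31 − 12 = 19 days remain.
Then 20 full months totalling 608 days.
September 1–30, 1971: 30 days.
Total: 19 + 608 + 30 = 657 days.
657 mod 7 = 6, so 6 days after Friday is Thursday.

Thursday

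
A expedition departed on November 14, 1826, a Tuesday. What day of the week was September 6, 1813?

Monday

Count forward from the earlier date (September 6, 1813) to the later (November 14, 1826):
From September 6, 1813 to September 6, 1826: 13 years, of which 3 contain a Feb 29 — 10×365 + 3×366 = 4748 days.
September 1826: 30 − 6 = 24 days remain.
Then October (31): 31 days.
November 1–14, 1826: 14 days.
Residual: 69 days.
Total: 4817 days.
4817 mod 7 = 1, so 1 day before Tuesday is Monday.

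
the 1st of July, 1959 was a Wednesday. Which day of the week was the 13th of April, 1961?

Thursday

July 1959: 31 − 1 = 30 days remain.
Then 20 full months totalling 609 days.
April 1–13, 1961: 13 days.
Total: 30 + 609 + 13 = 652 days.
652 mod 7 = 1, so 1 day after Wednesday is Thursday.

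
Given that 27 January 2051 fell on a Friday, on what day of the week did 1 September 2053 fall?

Monday

January 27, 2051 → January 27, 2052: 365 days.
January 27, 2052 → January 27, 2053: 366 days (2052 is a leap year).
January 2053: 31 − 27 = 4 days remain.
Then February 2053 (28), March (31), April (30), May (31), June (30), July (31), August (31): 28 + 31 + 30 + 31 + 30 + 31 + 31 = 212 days.
September 1, 2053: 1 day.
Residual: 217 days.
Total: 948 days.
948 mod 7 = 3, so 3 days after Friday is Monday.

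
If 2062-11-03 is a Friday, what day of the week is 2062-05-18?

Count forward from the earlier date (May 18, 2062) to the later (November 3, 2062):
May 2062: 31 − 18 = 13 days remain.
Then June (30), July (31), August (31), September (30), October (31): 30 + 31 + 31 + 30 + 31 = 153 days.
November 1–3, 2062: 3 days.
Total: 13 + 153 + 3 = 169 days.
169 mod 7 = 1, so 1 day before Friday is Thursday.

Thursday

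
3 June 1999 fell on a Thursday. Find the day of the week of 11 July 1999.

Sunday

June 1999: 30 − 3 = 27 days remain.
July 1–11, 1999: 11 days.
Total: 27 + 11 = 38 days.
38 mod 7 = 3, so 3 days after Thursday is Sunday.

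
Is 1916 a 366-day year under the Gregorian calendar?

1916 is a leap year.

Yes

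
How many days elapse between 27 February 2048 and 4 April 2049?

February 2048: 29 − 27 = 2 days remain (2048 is a leap year, so February has 29 days).
Then 13 full months totalling 396 days.
April 1–4, 2049: 4 days.
Total: 2 + 396 + 4 = 402 days.

402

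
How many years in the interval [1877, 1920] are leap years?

Years divisible by 4 in [1877, 1920]: 1880, 1884, 1888, 1892, 1896, 1900, 1904, 1908, 1912, 1916, 1920.
Of these, 1900 is divisible by 100 but not 400, so not leap.
Leap years: 11 − 1 = 10.

10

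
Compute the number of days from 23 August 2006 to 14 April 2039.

11922

Day-of-year of August 23, 2006: 235.
Day-of-year of April 14, 2039: 104.
2006 has 365 days, so 365 − 235 = 130 days remain in 2006.
Full years 2007–2038: 24 common + 8 leap = 24×365 + 8×366 = 11688 days.
Total: 130 + 11688 + 104 = 11922 days.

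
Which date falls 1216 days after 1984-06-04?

1987-10-03

Count 1216 days after June 4, 1984:
Day-of-year of June 4, 1984: 156.
Day-of-year of October 3, 1987: 276.
1984 has 366 days, so 366 − 156 = 210 days remain in 1984.
Full years: 1985: 365; 1986: 365. Sum = 730.
Total: 210 + 730 + 276 = 1216 days.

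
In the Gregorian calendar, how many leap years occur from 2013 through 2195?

Years divisible by 4: 2016, 2020, …, 2192 — 45 in all.
Of these, 2100 is divisible by 100 but not 400, so not leap.
Leap years: 45 − 1 = 44.

44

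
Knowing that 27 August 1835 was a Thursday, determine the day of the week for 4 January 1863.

Sunday

Day-of-year of August 27, 1835: 239.
Day-of-year of January 4, 1863: 4.
1835 has 365 days, so 365 − 239 = 126 days remain in 1835.
Full years 1836–1862: 20 common + 7 leap = 20×365 + 7×366 = 9862 days.
Total: 126 + 9862 + 4 = 9992 days.
9992 mod 7 = 3, so 3 days after Thursday is Sunday.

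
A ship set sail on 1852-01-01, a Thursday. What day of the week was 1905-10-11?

From January 1, 1852 to January 1, 1905: 53 years, of which 13 contain a Feb 29 — 40×365 + 13×366 = 19358 days.
(1900 is not a leap year (divisible by 100 but not 400).)
January 1905: 31 − 1 = 30 days remain.
Then February 1905 (28), March (31), April (30), May (31), June (30), July (31), August (31), September (30): 28 + 31 + 30 + 31 + 30 + 31 + 31 + 30 = 242 days.
October 1–11, 1905: 11 days.
Residual: 283 days.
Total: 19641 days.
19641 mod 7 = 6, so 6 days after Thursday is Wednesday.

Wednesday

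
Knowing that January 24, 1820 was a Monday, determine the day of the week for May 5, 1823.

Day-of-year of January 24, 1820: 24.
Day-of-year of May 5, 1823: 125.
1820 has 366 days, so 366 − 24 = 342 days remain in 1820.
Full years: 1821: 365; 1822: 365. Sum = 730.
Total: 342 + 730 + 125 = 1197 days.
1197 is a multiple of 7, so May 5, 1823 falls on the same weekday: Monday.

Monday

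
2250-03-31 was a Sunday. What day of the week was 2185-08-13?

Saturday

Count forward from the earlier date (August 13, 2185) to the later (March 31, 2250):
From August 13, 2185 to August 13, 2249: 64 years, of which 15 contain a Feb 29 — 49×365 + 15×366 = 23375 days.
(2200 is not a leap year (divisible by 100 but not 400).)
August 2249: 31 − 13 = 18 days remain.
Then September (30), October (31), November (30), December (31), January (31), February 2250 (28): 30 + 31 + 30 + 31 + 31 + 28 = 181 days.
March 1–31, 2250: 31 days.
Residual: 230 days.
Total: 23605 days.
23605 mod 7 = 1, so 1 day before Sunday is Saturday.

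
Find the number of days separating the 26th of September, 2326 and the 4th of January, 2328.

465

Day-of-year of September 26, 2326: 269.
Day-of-year of January 4, 2328: 4.
2326 has 365 days, so 365 − 269 = 96 days remain in 2326.
Full years: 2327: 365. Sum = 365.
Total: 96 + 365 + 4 = 465 days.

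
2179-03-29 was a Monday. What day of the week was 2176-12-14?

Count forward from the earlier date (December 14, 2176) to the later (March 29, 2179):
December 14, 2176 → December 14, 2177: 365 days.
December 14, 2177 → December 14, 2178: 365 days.
December 2178: 31 − 14 = 17 days remain.
Then January (31), February 2179 (28): 31 + 28 = 59 days.
March 1–29, 2179: 29 days.
Residual: 105 days.
Total: 835 days.
835 mod 7 = 2, so 2 days before Monday is Saturday.

Saturday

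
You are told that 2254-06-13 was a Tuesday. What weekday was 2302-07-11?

Friday

From June 13, 2254 to June 13, 2302: 48 years, of which 11 contain a Feb 29 — 37×365 + 11×366 = 17531 days.
(2300 is not a leap year (divisible by 100 but not 400).)
June 2302: 30 − 13 = 17 days remain.
July 1–11, 2302: 11 days.
Residual: 28 days.
Total: 17559 days.
17559 mod 7 = 3, so 3 days after Tuesday is Friday.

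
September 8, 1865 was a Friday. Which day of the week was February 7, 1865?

Tuesday

Count forward from the earlier date (February 7, 1865) to the later (September 8, 1865):
February 1865: 28 − 7 = 21 days remain (1865 is not a leap year, so February has 28 days).
Then March (31), April (30), May (31), June (30), July (31), August (31): 31 + 30 + 31 + 30 + 31 + 31 = 184 days.
September 1–8, 1865: 8 days.
Total: 21 + 184 + 8 = 213 days.
213 mod 7 = 3, so 3 days before Friday is Tuesday.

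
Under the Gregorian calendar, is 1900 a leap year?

1900 is not a leap year (divisible by 100 but not 400).

No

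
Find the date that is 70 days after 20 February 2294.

1 May 2294

Count 70 days after February 20, 2294:
February 2294: 28 − 20 = 8 days remain (2294 is not a leap year, so February has 28 days).
Then March (31), April (30): 31 + 30 = 61 days.
May 1, 2294: 1 day.
Total: 8 + 61 + 1 = 70 days.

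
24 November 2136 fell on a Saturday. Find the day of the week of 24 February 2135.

Thursday

Count forward from the earlier date (February 24, 2135) to the later (November 24, 2136):
February 24, 2135 → February 24, 2136: 365 days.
February 2136: 29 − 24 = 5 days remain (2136 is a leap year, so February has 29 days).
Then March (31), April (30), May (31), June (30), July (31), August (31), September (30), October (31): 31 + 30 + 31 + 30 + 31 + 31 + 30 + 31 = 245 days.
November 1–24, 2136: 24 days.
Residual: 274 days.
Total: 639 days.
639 mod 7 = 2, so 2 days before Saturday is Thursday.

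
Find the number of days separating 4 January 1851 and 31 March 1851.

January 1851: 31 − 4 = 27 days remain.
Then February 1851 (28): 28 days.
March 1–31, 1851: 31 days.
Total: 27 + 28 + 31 = 86 days.

86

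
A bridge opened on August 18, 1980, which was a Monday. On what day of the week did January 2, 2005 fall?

Sunday

Day-of-year of August 18, 1980: 231.
Day-of-year of January 2, 2005: 2.
1980 has 366 days, so 366 − 231 = 135 days remain in 1980.
Full years 1981–2004: 18 common + 6 leap = 18×365 + 6×366 = 8766 days.
Total: 135 + 8766 + 2 = 8903 days.
8903 mod 7 = 6, so 6 days after Monday is Sunday.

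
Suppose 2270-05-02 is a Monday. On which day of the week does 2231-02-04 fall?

Count forward from the earlier date (February 4, 2231) to the later (May 2, 2270):
From February 4, 2231 to February 4, 2270: 39 years, of which 10 contain a Feb 29 — 29×365 + 10×366 = 14245 days.
February 2270: 28 − 4 = 24 days remain (2270 is not a leap year, so February has 28 days).
Then March (31), April (30): 31 + 30 = 61 days.
May 1–2, 2270: 2 days.
Residual: 87 days.
Total: 14332 days.
14332 mod 7 = 3, so 3 days before Monday is Friday.

Friday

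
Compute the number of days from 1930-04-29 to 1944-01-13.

From April 29, 1930 to April 29, 1943: 13 years, of which 3 contain a Feb 29 — 10×365 + 3×366 = 4748 days.
April 1943: 30 − 29 = 1 day remains.
Then May (31), June (30), July (31), August (31), September (30), October (31), November (30), December (31): 31 + 30 + 31 + 31 + 30 + 31 + 30 + 31 = 245 days.
January 1–13, 1944: 13 days.
Residual: 259 days.
Total: 5007 days.

5007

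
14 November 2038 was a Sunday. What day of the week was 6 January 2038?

Wednesday

Count forward from the earlier date (January 6, 2038) to the later (November 14, 2038):
January 2038: 31 − 6 = 25 days remain.
Then 9 full months totalling 273 days.
November 1–14, 2038: 14 days.
Total: 25 + 273 + 14 = 312 days.
312 mod 7 = 4, so 4 days before Sunday is Wednesday.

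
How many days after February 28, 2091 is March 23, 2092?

February 28, 2091 → February 28, 2092: 365 days.
February 2092: 29 − 28 = 1 day remains (2092 is a leap year, so February has 29 days).
March 1–23, 2092: 23 days.
Residual: 24 days.
Total: 389 days.

389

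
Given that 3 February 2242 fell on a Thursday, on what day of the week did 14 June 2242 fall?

Tuesday

February 2242: 28 − 3 = 25 days remain (2242 is not a leap year, so February has 28 days).
Then March (31), April (30), May (31): 31 + 30 + 31 = 92 days.
June 1–14, 2242: 14 days.
Total: 25 + 92 + 14 = 131 days.
131 mod 7 = 5, so 5 days after Thursday is Tuesday.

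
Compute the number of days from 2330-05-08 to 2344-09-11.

Day-of-year of May 8, 2330: 128.
Day-of-year of September 11, 2344: 255.
2330 has 365 days, so 365 − 128 = 237 days remain in 2330.
Full years 2331–2343: 10 common + 3 leap = 10×365 + 3×366 = 4748 days.
Total: 237 + 4748 + 255 = 5240 days.

5240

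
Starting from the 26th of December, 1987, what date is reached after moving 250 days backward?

the 20th of April, 1987

Count 250 days before December 26, 1987:
April 1987: 30 − 20 = 10 days remain.
Then May (31), June (30), July (31), August (31), September (30), October (31), November (30): 31 + 30 + 31 + 31 + 30 + 31 + 30 = 214 days.
December 1–26, 1987: 26 days.
Total: 10 + 214 + 26 = 250 days.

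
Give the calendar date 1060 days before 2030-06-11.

2027-07-17

Count 1060 days before June 11, 2030:
July 17, 2027 → July 17, 2028: 366 days (2028 is a leap year).
July 17, 2028 → July 17, 2029: 365 days.
July 2029: 31 − 17 = 14 days remain.
Then 10 full months totalling 304 days.
June 1–11, 2030: 11 days.
Residual: 329 days.
Total: 1060 days.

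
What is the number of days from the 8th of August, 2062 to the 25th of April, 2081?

6835

From August 8, 2062 to August 8, 2080: 18 years, of which 5 contain a Feb 29 — 13×365 + 5×366 = 6575 days.
August 2080: 31 − 8 = 23 days remain.
Then September (30), October (31), November (30), December (31), January (31), February 2081 (28), March (31): 30 + 31 + 30 + 31 + 31 + 28 + 31 = 212 days.
April 1–25, 2081: 25 days.
Residual: 260 days.
Total: 6835 days.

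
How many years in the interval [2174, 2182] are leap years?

2

Years divisible by 4 in [2174, 2182]: 2176, 2180.
No century exceptions apply. Count: 2.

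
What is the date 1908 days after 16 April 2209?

7 July 2214

Count 1908 days after April 16, 2209:
April 16, 2209 → April 16, 2210: 365 days.
April 16, 2210 → April 16, 2211: 365 days.
April 16, 2211 → April 16, 2212: 366 days (2212 is a leap year).
April 16, 2212 → April 16, 2213: 365 days.
April 16, 2213 → April 16, 2214: 365 days.
April 2214: 30 − 16 = 14 days remain.
Then May (31), June (30): 31 + 30 = 61 days.
July 1–7, 2214: 7 days.
Residual: 82 days.
Total: 1908 days.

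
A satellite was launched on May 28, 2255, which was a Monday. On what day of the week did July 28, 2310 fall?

From May 28, 2255 to May 28, 2310: 55 years, of which 13 contain a Feb 29 — 42×365 + 13×366 = 20088 days.
(2300 is not a leap year (divisible by 100 but not 400).)
May 2310: 31 − 28 = 3 days remain.
Then June (30): 30 days.
July 1–28, 2310: 28 days.
Residual: 61 days.
Total: 20149 days.
20149 mod 7 = 3, so 3 days after Monday is Thursday.

Thursday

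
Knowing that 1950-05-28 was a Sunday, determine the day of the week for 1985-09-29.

From May 28, 1950 to May 28, 1985: 35 years, of which 9 contain a Feb 29 — 26×365 + 9×366 = 12784 days.
May 1985: 31 − 28 = 3 days remain.
Then June (30), July (31), August (31): 30 + 31 + 31 = 92 days.
September 1–29, 1985: 29 days.
Residual: 124 days.
Total: 12908 days.
12908 is a multiple of 7, so 1985-09-29 falls on the same weekday: Sunday.

Sunday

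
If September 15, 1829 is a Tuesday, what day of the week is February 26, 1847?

Day-of-year of September 15, 1829: 258.
Day-of-year of February 26, 1847: 57.
1829 has 365 days, so 365 − 258 = 107 days remain in 1829.
Full years 1830–1846: 13 common + 4 leap = 13×365 + 4×366 = 6209 days.
Total: 107 + 6209 + 57 = 6373 days.
6373 mod 7 = 3, so 3 days after Tuesday is Friday.

Friday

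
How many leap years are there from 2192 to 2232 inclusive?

10

Years divisible by 4 in [2192, 2232]: 2192, 2196, 2200, 2204, 2208, 2212, 2216, 2220, 2224, 2228, 2232.
Of these, 2200 is divisible by 100 but not 400, so not leap.
Leap years: 11 − 1 = 10.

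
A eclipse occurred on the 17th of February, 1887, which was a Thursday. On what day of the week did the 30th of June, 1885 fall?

Tuesday

Count forward from the earlier date (June 30, 1885) to the later (February 17, 1887):
June 1885: 30 − 30 = 0 days remain.
Then 19 full months totalling 580 days.
February 1–17, 1887: 17 days (1887 is not a leap year).
Total: 0 + 580 + 17 = 597 days.
597 mod 7 = 2, so 2 days before Thursday is Tuesday.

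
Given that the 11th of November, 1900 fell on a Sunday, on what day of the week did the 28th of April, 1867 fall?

Sunday

Count forward from the earlier date (April 28, 1867) to the later (November 11, 1900):
From April 28, 1867 to April 28, 1900: 33 years, of which 8 contain a Feb 29 — 25×365 + 8×366 = 12053 days.
(1900 is not a leap year (divisible by 100 but not 400).)
April 1900: 30 − 28 = 2 days remain.
Then May (31), June (30), July (31), August (31), September (30), October (31): 31 + 30 + 31 + 31 + 30 + 31 = 184 days.
November 1–11, 1900: 11 days.
Residual: 197 days.
Total: 12250 days.
12250 is a multiple of 7, so the 28th of April, 1867 falls on the same weekday: Sunday.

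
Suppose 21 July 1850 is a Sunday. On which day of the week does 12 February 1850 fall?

Tuesday

Count forward from the earlier date (February 12, 1850) to the later (July 21, 1850):
February 1850: 28 − 12 = 16 days remain (1850 is not a leap year, so February has 28 days).
Then March (31), April (30), May (31), June (30): 31 + 30 + 31 + 30 = 122 days.
July 1–21, 1850: 21 days.
Total: 16 + 122 + 21 = 159 days.
159 mod 7 = 5, so 5 days before Sunday is Tuesday.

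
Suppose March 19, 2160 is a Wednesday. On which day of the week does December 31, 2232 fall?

Monday

Day-of-year of March 19, 2160: 79.
Day-of-year of December 31, 2232: 366.
2160 has 366 days, so 366 − 79 = 287 days remain in 2160.
Full years 2161–2231: 55 common + 16 leap = 55×365 + 16×366 = 25931 days.
Total: 287 + 25931 + 366 = 26584 days.
26584 mod 7 = 5, so 5 days after Wednesday is Monday.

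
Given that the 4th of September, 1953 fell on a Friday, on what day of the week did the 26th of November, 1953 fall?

September 1953: 30 − 4 = 26 days remain.
Then October (31): 31 days.
November 1–26, 1953: 26 days.
Total: 26 + 31 + 26 = 83 days.
83 mod 7 = 6, so 6 days after Friday is Thursday.

Thursday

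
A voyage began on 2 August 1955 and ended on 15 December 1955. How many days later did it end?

135

August 1955: 31 − 2 = 29 days remain.
Then September (30), October (31), November (30): 30 + 31 + 30 = 91 days.
December 1–15, 1955: 15 days.
Total: 29 + 91 + 15 = 135 days.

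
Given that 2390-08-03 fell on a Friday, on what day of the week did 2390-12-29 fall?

Saturday

August 2390: 31 − 3 = 28 days remain.
Then September (30), October (31), November (30): 30 + 31 + 30 = 91 days.
December 1–29, 2390: 29 days.
Total: 28 + 91 + 29 = 148 days.
148 mod 7 = 1, so 1 day after Friday is Saturday.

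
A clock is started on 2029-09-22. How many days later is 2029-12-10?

79

September 2029: 30 − 22 = 8 days remain.
Then October (31), November (30): 31 + 30 = 61 days.
December 1–10, 2029: 10 days.
Total: 8 + 61 + 10 = 79 days.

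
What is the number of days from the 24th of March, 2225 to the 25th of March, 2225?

Within March 2225: 25 − 24 = 1 day.

1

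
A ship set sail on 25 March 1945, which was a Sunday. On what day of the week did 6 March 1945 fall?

Tuesday

Count forward from the earlier date (March 6, 1945) to the later (March 25, 1945):
Within March 1945: 25 − 6 = 19 days.
19 mod 7 = 5, so 5 days before Sunday is Tuesday.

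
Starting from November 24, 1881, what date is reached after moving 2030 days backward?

May 4, 1876

Count 2030 days before November 24, 1881:
May 4, 1876 → May 4, 1877: 365 days.
May 4, 1877 → May 4, 1878: 365 days.
May 4, 1878 → May 4, 1879: 365 days.
May 4, 1879 → May 4, 1880: 366 days (1880 is a leap year).
May 4, 1880 → May 4, 1881: 365 days.
May 1881: 31 − 4 = 27 days remain.
Then June (30), July (31), August (31), September (30), October (31): 30 + 31 + 31 + 30 + 31 = 153 days.
November 1–24, 1881: 24 days.
Residual: 204 days.
Total: 2030 days.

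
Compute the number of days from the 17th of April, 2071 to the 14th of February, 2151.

29157

Day-of-year of April 17, 2071: 107.
Day-of-year of February 14, 2151: 45.
2071 has 365 days, so 365 − 107 = 258 days remain in 2071.
Full years 2072–2150: 60 common + 19 leap = 60×365 + 19×366 = 28854 days.
Total: 258 + 28854 + 45 = 29157 days.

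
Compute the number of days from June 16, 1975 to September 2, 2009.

From June 16, 1975 to June 16, 2009: 34 years, of which 9 contain a Feb 29 — 25×365 + 9×366 = 12419 days.
(2000 is a leap year (divisible by 400).)
June 2009: 30 − 16 = 14 days remain.
Then July (31), August (31): 31 + 31 = 62 days.
September 1–2, 2009: 2 days.
Residual: 78 days.
Total: 12497 days.

12497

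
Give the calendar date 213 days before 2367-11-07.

2367-04-08

Count 213 days before November 7, 2367:
April 2367: 30 − 8 = 22 days remain.
Then May (31), June (30), July (31), August (31), September (30), October (31): 31 + 30 + 31 + 31 + 30 + 31 = 184 days.
November 1–7, 2367: 7 days.
Total: 22 + 184 + 7 = 213 days.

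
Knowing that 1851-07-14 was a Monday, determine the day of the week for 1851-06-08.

Count forward from the earlier date (June 8, 1851) to the later (July 14, 1851):
June 1851: 30 − 8 = 22 days remain.
July 1–14, 1851: 14 days.
Total: 22 + 14 = 36 days.
36 mod 7 = 1, so 1 day before Monday is Sunday.

Sunday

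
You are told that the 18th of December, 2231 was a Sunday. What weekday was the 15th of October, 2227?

Monday

Count forward from the earlier date (October 15, 2227) to the later (December 18, 2231):
Day-of-year of October 15, 2227: 288.
Day-of-year of December 18, 2231: 352.
2227 has 365 days, so 365 − 288 = 77 days remain in 2227.
Full years: 2228: 366; 2229: 365; 2230: 365. Sum = 1096.
Total: 77 + 1096 + 352 = 1525 days.
1525 mod 7 = 6, so 6 days before Sunday is Monday.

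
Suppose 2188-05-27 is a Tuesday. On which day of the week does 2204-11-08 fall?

From May 27, 2188 to May 27, 2204: 16 years, of which 3 contain a Feb 29 — 13×365 + 3×366 = 5843 days.
(2200 is not a leap year (divisible by 100 but not 400).)
May 2204: 31 − 27 = 4 days remain.
Then June (30), July (31), August (31), September (30), October (31): 30 + 31 + 31 + 30 + 31 = 153 days.
November 1–8, 2204: 8 days.
Residual: 165 days.
Total: 6008 days.
6008 mod 7 = 2, so 2 days after Tuesday is Thursday.

Thursday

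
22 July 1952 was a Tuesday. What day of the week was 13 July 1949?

Count forward from the earlier date (July 13, 1949) to the later (July 22, 1952):
Day-of-year of July 13, 1949: 194.
Day-of-year of July 22, 1952: 204.
1949 has 365 days, so 365 − 194 = 171 days remain in 1949.
Full years: 1950: 365; 1951: 365. Sum = 730.
Total: 171 + 730 + 204 = 1105 days.
1105 mod 7 = 6, so 6 days before Tuesday is Wednesday.

Wednesday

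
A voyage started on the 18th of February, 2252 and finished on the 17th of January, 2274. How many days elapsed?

8004

Day-of-year of February 18, 2252: 49.
Day-of-year of January 17, 2274: 17.
2252 has 366 days, so 366 − 49 = 317 days remain in 2252.
Full years 2253–2273: 16 common + 5 leap = 16×365 + 5×366 = 7670 days.
Total: 317 + 7670 + 17 = 8004 days.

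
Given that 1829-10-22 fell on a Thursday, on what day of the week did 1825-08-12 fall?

Count forward from the earlier date (August 12, 1825) to the later (October 22, 1829):
August 12, 1825 → August 12, 1826: 365 days.
August 12, 1826 → August 12, 1827: 365 days.
August 12, 1827 → August 12, 1828: 366 days (1828 is a leap year).
August 12, 1828 → August 12, 1829: 365 days.
August 1829: 31 − 12 = 19 days remain.
Then September (30): 30 days.
October 1–22, 1829: 22 days.
Residual: 71 days.
Total: 1532 days.
1532 mod 7 = 6, so 6 days before Thursday is Friday.

Friday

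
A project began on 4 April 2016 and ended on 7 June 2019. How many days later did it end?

1159

Day-of-year of April 4, 2016: 95.
Day-of-year of June 7, 2019: 158.
2016 has 366 days, so 366 − 95 = 271 days remain in 2016.
Full years: 2017: 365; 2018: 365. Sum = 730.
Total: 271 + 730 + 158 = 1159 days.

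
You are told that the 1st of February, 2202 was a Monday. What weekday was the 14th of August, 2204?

February 2202: 28 − 1 = 27 days remain (2202 is not a leap year, so February has 28 days).
Then 29 full months totalling 884 days.
August 1–14, 2204: 14 days.
Total: 27 + 884 + 14 = 925 days.
925 mod 7 = 1, so 1 day after Monday is Tuesday.

Tuesday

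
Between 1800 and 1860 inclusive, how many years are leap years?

15

Years divisible by 4: 1800, 1804, …, 1860 — 16 in all.
Of these, 1800 is divisible by 100 but not 400, so not leap.
Leap years: 16 − 1 = 15.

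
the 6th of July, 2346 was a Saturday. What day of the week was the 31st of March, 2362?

Day-of-year of July 6, 2346: 187.
Day-of-year of March 31, 2362: 90.
2346 has 365 days, so 365 − 187 = 178 days remain in 2346.
Full years 2347–2361: 11 common + 4 leap = 11×365 + 4×366 = 5479 days.
Total: 178 + 5479 + 90 = 5747 days.
5747 is a multiple of 7, so the 31st of March, 2362 falls on the same weekday: Saturday.

Saturday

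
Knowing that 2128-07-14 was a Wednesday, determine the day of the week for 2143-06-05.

Wednesday

From July 14, 2128 to July 14, 2142: 14 years, of which 3 contain a Feb 29 — 11×365 + 3×366 = 5113 days.
July 2142: 31 − 14 = 17 days remain.
Then 10 full months totalling 304 days.
June 1–5, 2143: 5 days.
Residual: 326 days.
Total: 5439 days.
5439 is a multiple of 7, so 2143-06-05 falls on the same weekday: Wednesday.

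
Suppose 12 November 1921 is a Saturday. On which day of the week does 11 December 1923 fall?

Day-of-year of November 12, 1921: 316.
Day-of-year of December 11, 1923: 345.
1921 has 365 days, so 365 − 316 = 49 days remain in 1921.
Full years: 1922: 365. Sum = 365.
Total: 49 + 365 + 345 = 759 days.
759 mod 7 = 3, so 3 days after Saturday is Tuesday.

Tuesday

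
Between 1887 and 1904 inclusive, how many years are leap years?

Years divisible by 4 in [1887, 1904]: 1888, 1892, 1896, 1900, 1904.
Of these, 1900 is divisible by 100 but not 400, so not leap.
Leap years: 5 − 1 = 4.

4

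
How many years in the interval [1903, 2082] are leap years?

Years divisible by 4: 1904, 1908, …, 2080 — 45 in all.
2000 is divisible by 400, so still leap.
No century exceptions apply. Count: 45.

45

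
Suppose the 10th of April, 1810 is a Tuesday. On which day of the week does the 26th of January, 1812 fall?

Day-of-year of April 10, 1810: 100.
Day-of-year of January 26, 1812: 26.
1810 has 365 days, so 365 − 100 = 265 days remain in 1810.
Full years: 1811: 365. Sum = 365.
Total: 265 + 365 + 26 = 656 days.
656 mod 7 = 5, so 5 days after Tuesday is Sunday.

Sunday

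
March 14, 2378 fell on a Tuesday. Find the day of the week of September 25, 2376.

Count forward from the earlier date (September 25, 2376) to the later (March 14, 2378):
Day-of-year of September 25, 2376: 269.
Day-of-year of March 14, 2378: 73.
2376 has 366 days, so 366 − 269 = 97 days remain in 2376.
Full years: 2377: 365. Sum = 365.
Total: 97 + 365 + 73 = 535 days.
535 mod 7 = 3, so 3 days before Tuesday is Saturday.

Saturday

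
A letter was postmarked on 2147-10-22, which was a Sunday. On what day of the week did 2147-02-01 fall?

Wednesday

Count forward from the earlier date (February 1, 2147) to the later (October 22, 2147):
February 2147: 28 − 1 = 27 days remain (2147 is not a leap year, so February has 28 days).
Then March (31), April (30), May (31), June (30), July (31), August (31), September (30): 31 + 30 + 31 + 30 + 31 + 31 + 30 = 214 days.
October 1–22, 2147: 22 days.
Total: 27 + 214 + 22 = 263 days.
263 mod 7 = 4, so 4 days before Sunday is Wednesday.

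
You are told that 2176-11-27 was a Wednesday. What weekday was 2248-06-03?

Saturday

Day-of-year of November 27, 2176: 332.
Day-of-year of June 3, 2248: 155.
2176 has 366 days, so 366 − 332 = 34 days remain in 2176.
Full years 2177–2247: 55 common + 16 leap = 55×365 + 16×366 = 25931 days.
Total: 34 + 25931 + 155 = 26120 days.
26120 mod 7 = 3, so 3 days after Wednesday is Saturday.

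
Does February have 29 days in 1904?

1904 is a leap year.

Yes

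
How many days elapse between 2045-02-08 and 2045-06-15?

February 2045: 28 − 8 = 20 days remain (2045 is not a leap year, so February has 28 days).
Then March (31), April (30), May (31): 31 + 30 + 31 = 92 days.
June 1–15, 2045: 15 days.
Total: 20 + 92 + 15 = 127 days.

127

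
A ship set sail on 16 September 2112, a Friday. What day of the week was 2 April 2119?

Sunday

Day-of-year of September 16, 2112: 260.
Day-of-year of April 2, 2119: 92.
2112 has 366 days, so 366 − 260 = 106 days remain in 2112.
Full years: 2113: 365; 2114: 365; 2115: 365; 2116: 366; 2117: 365; 2118: 365. Sum = 2191.
Total: 106 + 2191 + 92 = 2389 days.
2389 mod 7 = 2, so 2 days after Friday is Sunday.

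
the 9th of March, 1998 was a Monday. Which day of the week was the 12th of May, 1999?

Wednesday

March 1998: 31 − 9 = 22 days remain.
Then 13 full months totalling 395 days.
May 1–12, 1999: 12 days.
Total: 22 + 395 + 12 = 429 days.
429 mod 7 = 2, so 2 days after Monday is Wednesday.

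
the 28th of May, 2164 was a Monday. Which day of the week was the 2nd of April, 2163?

Count forward from the earlier date (April 2, 2163) to the later (May 28, 2164):
Day-of-year of April 2, 2163: 92.
Day-of-year of May 28, 2164: 149.
2163 has 365 days, so 365 − 92 = 273 days remain in 2163.
Total: 273 + 149 = 422 days.
422 mod 7 = 2, so 2 days before Monday is Saturday.

Saturday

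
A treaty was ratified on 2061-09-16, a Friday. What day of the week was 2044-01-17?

Count forward from the earlier date (January 17, 2044) to the later (September 16, 2061):
From January 17, 2044 to January 17, 2061: 17 years, of which 5 contain a Feb 29 — 12×365 + 5×366 = 6210 days.
January 2061: 31 − 17 = 14 days remain.
Then February 2061 (28), March (31), April (30), May (31), June (30), July (31), August (31): 28 + 31 + 30 + 31 + 30 + 31 + 31 = 212 days.
September 1–16, 2061: 16 days.
Residual: 242 days.
Total: 6452 days.
6452 mod 7 = 5, so 5 days before Friday is Sunday.

Sunday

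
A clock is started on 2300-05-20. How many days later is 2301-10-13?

511

Day-of-year of May 20, 2300: 140.
Day-of-year of October 13, 2301: 286.
2300 has 365 days, so 365 − 140 = 225 days remain in 2300.
Total: 225 + 286 = 511 days.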